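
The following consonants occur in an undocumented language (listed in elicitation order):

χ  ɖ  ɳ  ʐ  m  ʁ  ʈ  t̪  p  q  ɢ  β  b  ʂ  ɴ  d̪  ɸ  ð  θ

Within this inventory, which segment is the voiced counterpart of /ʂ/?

/ʂ/ is a voiceless retroflex fricative.
The voiced counterpart is a voiced retroflex fricative — in this inventory, /ʐ/.

/ʐ/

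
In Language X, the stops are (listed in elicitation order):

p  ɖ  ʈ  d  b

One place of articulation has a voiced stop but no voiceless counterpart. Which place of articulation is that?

alveolar

place of articulation  voiceless  voiced  
bilabial          p         b       
alveolar          —         d       
retroflex         ʈ         ɖ       
Every place of articulation has a voiceless member except alveolar, where /t/ would be expected.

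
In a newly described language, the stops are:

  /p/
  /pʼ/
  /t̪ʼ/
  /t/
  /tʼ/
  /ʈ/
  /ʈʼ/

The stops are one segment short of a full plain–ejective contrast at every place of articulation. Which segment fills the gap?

Plain: /p/ (bilabial), /t/ (alveolar), /ʈ/ (retroflex).
Ejective: /pʼ/ (bilabial), /t̪ʼ/ (dental), /tʼ/ (alveolar), /ʈʼ/ (retroflex).
The dental row has no plain member, so the gap is the plain dental stop /t̪/.

/t̪/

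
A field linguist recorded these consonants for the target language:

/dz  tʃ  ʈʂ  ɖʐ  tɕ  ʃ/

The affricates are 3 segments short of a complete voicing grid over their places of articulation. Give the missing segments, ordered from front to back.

Voiceless: /tʃ/ (postalveolar), /ʈʂ/ (retroflex), /tɕ/ (alveolo-palatal).
Voiced: /dz/ (alveolar), /ɖʐ/ (retroflex).
Gaps, from front to back: alveolar lacks voiceless (/ts/); postalveolar lacks voiced (/dʒ/); alveolo-palatal lacks voiced (/dʑ/).

/ts/, /dʒ/, /dʑ/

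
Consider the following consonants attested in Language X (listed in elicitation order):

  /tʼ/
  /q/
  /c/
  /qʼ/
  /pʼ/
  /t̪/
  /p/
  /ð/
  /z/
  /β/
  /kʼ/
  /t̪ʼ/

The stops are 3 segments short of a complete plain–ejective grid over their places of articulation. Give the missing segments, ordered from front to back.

/t/, /cʼ/, /k/

Plain: /p/ (bilabial), /t̪/ (dental), /c/ (palatal), /q/ (uvular).
Ejective: /pʼ/ (bilabial), /t̪ʼ/ (dental), /tʼ/ (alveolar), /kʼ/ (velar), /qʼ/ (uvular).
Gaps, from front to back: alveolar lacks plain (/t/); palatal lacks ejective (/cʼ/); velar lacks plain (/k/).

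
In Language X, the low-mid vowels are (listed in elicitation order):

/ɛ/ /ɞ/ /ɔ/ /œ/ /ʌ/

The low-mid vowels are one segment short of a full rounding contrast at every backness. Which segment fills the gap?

backness          unrounded  rounded 
front             ɛ         œ       
central           —         ɞ       
back              ʌ         ɔ       
The central row has no unrounded member, so the gap is the central unrounded vowel /ɜ/.

/ɜ/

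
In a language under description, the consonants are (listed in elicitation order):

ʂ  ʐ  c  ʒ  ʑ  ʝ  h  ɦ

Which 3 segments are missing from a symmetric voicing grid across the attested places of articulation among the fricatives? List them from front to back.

place of articulation  voiceless  voiced  
postalveolar      —         ʒ       
retroflex         ʂ         ʐ       
alveolo-palatal   —         ʑ       
palatal           —         ʝ       
glottal           h         ɦ       
Gaps, from front to back: postalveolar lacks voiceless (/ʃ/); alveolo-palatal lacks voiceless (/ɕ/); palatal lacks voiceless (/ç/).

/ʃ/, /ɕ/, /ç/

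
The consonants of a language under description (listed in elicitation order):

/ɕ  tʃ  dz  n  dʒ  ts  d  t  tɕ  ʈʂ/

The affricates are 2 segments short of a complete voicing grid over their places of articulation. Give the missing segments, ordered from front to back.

alveolar: voiceless /ts/, voiced /dz/.
postalveolar: voiceless /tʃ/, voiced /dʒ/.
retroflex: voiceless /ʈʂ/, voiced —.
alveolo-palatal: voiceless /tɕ/, voiced —.
Gaps, from front to back: retroflex lacks voiced (/ɖʐ/); alveolo-palatal lacks voiced (/dʑ/).

/ɖʐ/, /dʑ/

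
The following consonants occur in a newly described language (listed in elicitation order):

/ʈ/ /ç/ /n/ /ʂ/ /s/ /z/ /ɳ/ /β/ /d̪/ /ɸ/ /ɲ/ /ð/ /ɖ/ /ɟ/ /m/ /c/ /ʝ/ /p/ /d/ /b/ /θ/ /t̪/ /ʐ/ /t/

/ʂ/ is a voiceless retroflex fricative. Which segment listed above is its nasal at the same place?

The nasal at the same place is a retroflex nasal — in this inventory, /ɳ/.

/ɳ/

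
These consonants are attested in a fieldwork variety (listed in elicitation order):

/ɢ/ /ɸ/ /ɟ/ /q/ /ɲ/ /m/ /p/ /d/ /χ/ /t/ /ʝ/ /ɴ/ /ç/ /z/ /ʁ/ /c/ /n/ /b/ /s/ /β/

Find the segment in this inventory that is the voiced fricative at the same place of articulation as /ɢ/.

/ɢ/ is a voiced uvular stop.
The voiced fricative at the same place is a voiced uvular fricative — in this inventory, /ʁ/.

/ʁ/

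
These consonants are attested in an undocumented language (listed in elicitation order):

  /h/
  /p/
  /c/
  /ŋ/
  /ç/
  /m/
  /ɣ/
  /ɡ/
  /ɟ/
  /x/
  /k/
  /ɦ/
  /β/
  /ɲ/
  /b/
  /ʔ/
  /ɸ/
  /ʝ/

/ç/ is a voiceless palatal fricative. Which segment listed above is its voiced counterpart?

The voiced counterpart is a voiced palatal fricative — in this inventory, /ʝ/.

/ʝ/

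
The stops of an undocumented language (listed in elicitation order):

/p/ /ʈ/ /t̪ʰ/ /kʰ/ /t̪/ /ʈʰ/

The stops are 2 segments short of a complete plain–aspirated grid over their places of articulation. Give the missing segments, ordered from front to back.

bilabial: plain /p/, aspirated —.
dental: plain /t̪/, aspirated /t̪ʰ/.
retroflex: plain /ʈ/, aspirated /ʈʰ/.
velar: plain —, aspirated /kʰ/.
Gaps, from front to back: bilabial lacks aspirated (/pʰ/); velar lacks plain (/k/).

/pʰ/, /k/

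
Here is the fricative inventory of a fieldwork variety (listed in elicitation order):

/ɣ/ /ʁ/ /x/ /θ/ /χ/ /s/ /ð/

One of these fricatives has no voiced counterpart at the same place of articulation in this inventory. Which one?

Dental: /θ/ ~ /ð/
Velar: /x/ ~ /ɣ/
Uvular: /χ/ ~ /ʁ/
Alveolar: only /s/ (voiceless); no voiced partner.
So /s/ is the unpaired segment.

/s/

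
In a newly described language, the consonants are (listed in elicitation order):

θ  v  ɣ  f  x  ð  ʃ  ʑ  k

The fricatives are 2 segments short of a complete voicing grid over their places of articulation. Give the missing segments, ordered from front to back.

/ʒ/, /ɕ/

place of articulation  voiceless  voiced  
labiodental       f         v       
dental            θ         ð       
postalveolar      ʃ         —       
alveolo-palatal   —         ʑ       
velar             x         ɣ       
Gaps, from front to back: postalveolar lacks voiced (/ʒ/); alveolo-palatal lacks voiceless (/ɕ/).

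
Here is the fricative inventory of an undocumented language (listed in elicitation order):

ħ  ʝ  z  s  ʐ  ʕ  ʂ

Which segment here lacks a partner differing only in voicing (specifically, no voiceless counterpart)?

/ʝ/

Alveolar: /s/ ~ /z/
Retroflex: /ʂ/ ~ /ʐ/
Pharyngeal: /ħ/ ~ /ʕ/
Palatal: only /ʝ/ (voiced); no voiceless partner.
So /ʝ/ is the unpaired segment.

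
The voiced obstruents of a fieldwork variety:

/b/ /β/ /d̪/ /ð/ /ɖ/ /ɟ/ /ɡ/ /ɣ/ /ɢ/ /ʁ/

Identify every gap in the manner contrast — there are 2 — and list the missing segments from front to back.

place of articulation  stop      fricative
bilabial          b         β       
dental            d̪        ð       
retroflex         ɖ         —       
palatal           ɟ         —       
velar             ɡ         ɣ       
uvular            ɢ         ʁ       
Gaps, from front to back: retroflex lacks fricative (/ʐ/); palatal lacks fricative (/ʝ/).

/ʐ/, /ʝ/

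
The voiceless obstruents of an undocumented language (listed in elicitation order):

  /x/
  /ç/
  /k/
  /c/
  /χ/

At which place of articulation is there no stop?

uvular

palatal: stop /c/, fricative /ç/.
velar: stop /k/, fricative /x/.
uvular: stop —, fricative /χ/.
Every place of articulation has a stop member except uvular, where /q/ would be expected.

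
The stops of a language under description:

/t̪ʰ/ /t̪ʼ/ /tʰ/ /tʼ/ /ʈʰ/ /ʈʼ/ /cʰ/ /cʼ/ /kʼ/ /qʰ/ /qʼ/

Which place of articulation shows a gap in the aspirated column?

velar

place of articulation  aspirated  ejective
dental            t̪ʰ       t̪ʼ     
alveolar          tʰ        tʼ      
retroflex         ʈʰ        ʈʼ      
palatal           cʰ        cʼ      
velar             —         kʼ      
uvular            qʰ        qʼ      
Every place of articulation has an aspirated member except velar, where /kʰ/ would be expected.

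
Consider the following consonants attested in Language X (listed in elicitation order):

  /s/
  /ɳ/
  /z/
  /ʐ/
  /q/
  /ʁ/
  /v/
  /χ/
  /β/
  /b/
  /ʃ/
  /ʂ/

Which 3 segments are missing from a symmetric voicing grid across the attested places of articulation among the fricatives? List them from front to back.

Voiceless: /s/ (alveolar), /ʃ/ (postalveolar), /ʂ/ (retroflex), /χ/ (uvular).
Voiced: /β/ (bilabial), /v/ (labiodental), /z/ (alveolar), /ʐ/ (retroflex), /ʁ/ (uvular).
Gaps, from front to back: bilabial lacks voiceless (/ɸ/); labiodental lacks voiceless (/f/); postalveolar lacks voiced (/ʒ/).

/ɸ/, /f/, /ʒ/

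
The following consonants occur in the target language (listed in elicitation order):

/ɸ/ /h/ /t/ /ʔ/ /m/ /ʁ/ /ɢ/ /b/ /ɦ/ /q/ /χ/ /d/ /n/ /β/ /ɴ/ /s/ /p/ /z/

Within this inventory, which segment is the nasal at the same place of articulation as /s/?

/s/ is a voiceless alveolar fricative.
The nasal at the same place is an alveolar nasal — in this inventory, /n/.

/n/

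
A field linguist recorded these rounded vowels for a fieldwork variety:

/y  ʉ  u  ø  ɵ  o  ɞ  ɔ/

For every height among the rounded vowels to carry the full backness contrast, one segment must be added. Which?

high: front /y/, central /ʉ/, back /u/.
high-mid: front /ø/, central /ɵ/, back /o/.
low-mid: front —, central /ɞ/, back /ɔ/.
The low-mid row has no front member, so the gap is the low-mid front rounded vowel /œ/.

/œ/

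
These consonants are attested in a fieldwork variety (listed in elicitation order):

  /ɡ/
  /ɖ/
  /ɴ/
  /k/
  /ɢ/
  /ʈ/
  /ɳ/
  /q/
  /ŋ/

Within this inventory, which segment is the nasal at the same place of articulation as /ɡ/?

/ɡ/ is a voiced velar stop.
The nasal at the same place is a velar nasal — in this inventory, /ŋ/.

/ŋ/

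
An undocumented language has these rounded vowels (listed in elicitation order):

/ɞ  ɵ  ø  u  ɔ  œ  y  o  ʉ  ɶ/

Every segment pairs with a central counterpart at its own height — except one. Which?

High: /y/ ~ /ʉ/ ~ /u/
High-mid: /ø/ ~ /ɵ/ ~ /o/
Low-mid: /œ/ ~ /ɞ/ ~ /ɔ/
Low: only /ɶ/ (front); no central partner.
So /ɶ/ is the unpaired segment.

/ɶ/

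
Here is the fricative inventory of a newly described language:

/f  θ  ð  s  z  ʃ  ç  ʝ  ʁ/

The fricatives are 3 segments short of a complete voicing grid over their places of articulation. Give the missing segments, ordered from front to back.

/v/, /ʒ/, /χ/

Voiceless: /f/ (labiodental), /θ/ (dental), /s/ (alveolar), /ʃ/ (postalveolar), /ç/ (palatal).
Voiced: /ð/ (dental), /z/ (alveolar), /ʝ/ (palatal), /ʁ/ (uvular).
Gaps, from front to back: labiodental lacks voiced (/v/); postalveolar lacks voiced (/ʒ/); uvular lacks voiceless (/χ/).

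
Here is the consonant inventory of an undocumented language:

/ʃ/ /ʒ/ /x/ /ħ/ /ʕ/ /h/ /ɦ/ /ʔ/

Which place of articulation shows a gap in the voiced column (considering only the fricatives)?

Voiceless: /ʃ/ (postalveolar), /x/ (velar), /ħ/ (pharyngeal), /h/ (glottal).
Voiced: /ʒ/ (postalveolar), /ʕ/ (pharyngeal), /ɦ/ (glottal).
Every place of articulation has a voiced member except velar, where /ɣ/ would be expected.

velar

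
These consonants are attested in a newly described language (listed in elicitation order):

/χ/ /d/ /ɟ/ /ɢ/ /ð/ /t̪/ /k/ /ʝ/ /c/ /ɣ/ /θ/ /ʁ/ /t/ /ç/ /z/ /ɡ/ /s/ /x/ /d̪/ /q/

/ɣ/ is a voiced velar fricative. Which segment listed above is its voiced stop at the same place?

The voiced stop at the same place is a voiced velar stop — in this inventory, /ɡ/.

/ɡ/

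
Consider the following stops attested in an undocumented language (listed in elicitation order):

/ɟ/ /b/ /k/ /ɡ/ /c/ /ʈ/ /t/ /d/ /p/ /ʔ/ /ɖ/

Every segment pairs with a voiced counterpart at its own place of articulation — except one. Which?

Bilabial: /p/ ~ /b/
Alveolar: /t/ ~ /d/
Retroflex: /ʈ/ ~ /ɖ/
Palatal: /c/ ~ /ɟ/
Velar: /k/ ~ /ɡ/
Glottal: only /ʔ/ (voiceless); no voiced partner.
So /ʔ/ is the unpaired segment.

/ʔ/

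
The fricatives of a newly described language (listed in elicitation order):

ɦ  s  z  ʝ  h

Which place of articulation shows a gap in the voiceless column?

alveolar: voiceless /s/, voiced /z/.
palatal: voiceless —, voiced /ʝ/.
glottal: voiceless /h/, voiced /ɦ/.
Every place of articulation has a voiceless member except palatal, where /ç/ would be expected.

palatal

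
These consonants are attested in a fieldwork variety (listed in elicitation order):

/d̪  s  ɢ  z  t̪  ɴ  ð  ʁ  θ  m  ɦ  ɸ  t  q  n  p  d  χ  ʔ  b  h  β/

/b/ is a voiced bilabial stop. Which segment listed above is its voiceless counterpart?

The voiceless counterpart is a voiceless bilabial stop — in this inventory, /p/.

/p/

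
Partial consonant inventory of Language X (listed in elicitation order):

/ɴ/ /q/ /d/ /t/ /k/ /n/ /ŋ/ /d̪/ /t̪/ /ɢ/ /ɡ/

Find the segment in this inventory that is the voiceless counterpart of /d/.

/d/ is a voiced alveolar stop.
The voiceless counterpart is a voiceless alveolar stop — in this inventory, /t/.

/t/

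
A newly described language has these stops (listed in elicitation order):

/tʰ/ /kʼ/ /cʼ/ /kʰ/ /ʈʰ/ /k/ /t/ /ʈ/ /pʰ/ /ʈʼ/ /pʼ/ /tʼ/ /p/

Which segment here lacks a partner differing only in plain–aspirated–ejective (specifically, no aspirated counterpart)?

Bilabial: /p/ ~ /pʰ/ ~ /pʼ/
Alveolar: /t/ ~ /tʰ/ ~ /tʼ/
Retroflex: /ʈ/ ~ /ʈʰ/ ~ /ʈʼ/
Velar: /k/ ~ /kʰ/ ~ /kʼ/
Palatal: only /cʼ/ (ejective); no aspirated partner.
So /cʼ/ is the unpaired segment.

/cʼ/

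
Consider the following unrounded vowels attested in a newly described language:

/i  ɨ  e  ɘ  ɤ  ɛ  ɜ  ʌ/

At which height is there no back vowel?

high

Front: /i/ (high), /e/ (high-mid), /ɛ/ (low-mid).
Central: /ɨ/ (high), /ɘ/ (high-mid), /ɜ/ (low-mid).
Back: /ɤ/ (high-mid), /ʌ/ (low-mid).
Every height has a back member except high, where /ɯ/ would be expected.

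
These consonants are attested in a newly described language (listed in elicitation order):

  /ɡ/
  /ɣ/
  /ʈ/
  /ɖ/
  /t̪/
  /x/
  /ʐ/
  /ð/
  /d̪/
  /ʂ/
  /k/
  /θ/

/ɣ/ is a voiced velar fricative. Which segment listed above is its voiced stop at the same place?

The voiced stop at the same place is a voiced velar stop — in this inventory, /ɡ/.

/ɡ/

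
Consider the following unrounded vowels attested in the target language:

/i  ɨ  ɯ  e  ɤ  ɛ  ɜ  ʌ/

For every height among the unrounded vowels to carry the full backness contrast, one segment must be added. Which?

height            front     central   back    
high              i         ɨ         ɯ       
high-mid          e         —         ɤ       
low-mid           ɛ         ɜ         ʌ       
The high-mid row has no central member, so the gap is the high-mid central unrounded vowel /ɘ/.

/ɘ/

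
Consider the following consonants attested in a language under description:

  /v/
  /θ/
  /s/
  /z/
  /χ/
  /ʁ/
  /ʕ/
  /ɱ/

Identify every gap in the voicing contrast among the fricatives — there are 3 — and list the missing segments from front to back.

labiodental: voiceless —, voiced /v/.
dental: voiceless /θ/, voiced —.
alveolar: voiceless /s/, voiced /z/.
uvular: voiceless /χ/, voiced /ʁ/.
pharyngeal: voiceless —, voiced /ʕ/.
Gaps, from front to back: labiodental lacks voiceless (/f/); dental lacks voiced (/ð/); pharyngeal lacks voiceless (/ħ/).

/f/, /ð/, /ħ/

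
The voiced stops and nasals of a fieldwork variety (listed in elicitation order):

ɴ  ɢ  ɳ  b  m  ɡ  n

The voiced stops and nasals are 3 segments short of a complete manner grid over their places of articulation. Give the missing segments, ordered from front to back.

place of articulation  oral stop  nasal   
bilabial          b         m       
alveolar          —         n       
retroflex         —         ɳ       
velar             ɡ         —       
uvular            ɢ         ɴ       
Gaps, from front to back: alveolar lacks oral stop (/d/); retroflex lacks oral stop (/ɖ/); velar lacks nasal (/ŋ/).

/d/, /ɖ/, /ŋ/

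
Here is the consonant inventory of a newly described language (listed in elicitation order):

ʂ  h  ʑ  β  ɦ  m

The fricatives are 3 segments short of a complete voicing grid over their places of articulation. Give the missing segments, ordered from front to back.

/ɸ/, /ʐ/, /ɕ/

Voiceless: /ʂ/ (retroflex), /h/ (glottal).
Voiced: /β/ (bilabial), /ʑ/ (alveolo-palatal), /ɦ/ (glottal).
Gaps, from front to back: bilabial lacks voiceless (/ɸ/); retroflex lacks voiced (/ʐ/); alveolo-palatal lacks voiceless (/ɕ/).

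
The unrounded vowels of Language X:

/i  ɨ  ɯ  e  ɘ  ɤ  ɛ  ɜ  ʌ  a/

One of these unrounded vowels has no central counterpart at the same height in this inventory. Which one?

/a/

High: /i/ ~ /ɨ/ ~ /ɯ/
High-mid: /e/ ~ /ɘ/ ~ /ɤ/
Low-mid: /ɛ/ ~ /ɜ/ ~ /ʌ/
Low: only /a/ (front); no central partner.
So /a/ is the unpaired segment.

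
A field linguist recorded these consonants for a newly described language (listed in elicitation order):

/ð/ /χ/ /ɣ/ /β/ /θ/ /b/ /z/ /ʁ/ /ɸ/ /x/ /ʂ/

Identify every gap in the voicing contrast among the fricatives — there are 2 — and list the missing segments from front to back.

Voiceless: /ɸ/ (bilabial), /θ/ (dental), /ʂ/ (retroflex), /x/ (velar), /χ/ (uvular).
Voiced: /β/ (bilabial), /ð/ (dental), /z/ (alveolar), /ɣ/ (velar), /ʁ/ (uvular).
Gaps, from front to back: alveolar lacks voiceless (/s/); retroflex lacks voiced (/ʐ/).

/s/, /ʐ/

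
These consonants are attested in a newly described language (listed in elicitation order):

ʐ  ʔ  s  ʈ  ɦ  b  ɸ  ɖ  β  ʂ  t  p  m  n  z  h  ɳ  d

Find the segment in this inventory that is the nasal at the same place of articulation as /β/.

/β/ is a voiced bilabial fricative.
The nasal at the same place is a bilabial nasal — in this inventory, /m/.

/m/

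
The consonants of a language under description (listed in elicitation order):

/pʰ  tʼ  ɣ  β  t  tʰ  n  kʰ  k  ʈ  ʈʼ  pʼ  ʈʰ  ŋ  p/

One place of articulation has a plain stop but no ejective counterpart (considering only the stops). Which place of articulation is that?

velar

place of articulation  plain     aspirated  ejective
bilabial          p         pʰ        pʼ      
alveolar          t         tʰ        tʼ      
retroflex         ʈ         ʈʰ        ʈʼ      
velar             k         kʰ        —       
Every place of articulation has an ejective member except velar, where /kʼ/ would be expected.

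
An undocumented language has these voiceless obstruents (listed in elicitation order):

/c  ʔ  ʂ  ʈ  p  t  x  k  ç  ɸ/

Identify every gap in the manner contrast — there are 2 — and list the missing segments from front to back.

/s/, /h/

Stop: /p/ (bilabial), /t/ (alveolar), /ʈ/ (retroflex), /c/ (palatal), /k/ (velar), /ʔ/ (glottal).
Fricative: /ɸ/ (bilabial), /ʂ/ (retroflex), /ç/ (palatal), /x/ (velar).
Gaps, from front to back: alveolar lacks fricative (/s/); glottal lacks fricative (/h/).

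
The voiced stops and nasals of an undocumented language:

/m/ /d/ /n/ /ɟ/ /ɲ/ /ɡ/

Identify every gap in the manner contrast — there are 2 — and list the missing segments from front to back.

Oral stop: /d/ (alveolar), /ɟ/ (palatal), /ɡ/ (velar).
Nasal: /m/ (bilabial), /n/ (alveolar), /ɲ/ (palatal).
Gaps, from front to back: bilabial lacks oral stop (/b/); velar lacks nasal (/ŋ/).

/b/, /ŋ/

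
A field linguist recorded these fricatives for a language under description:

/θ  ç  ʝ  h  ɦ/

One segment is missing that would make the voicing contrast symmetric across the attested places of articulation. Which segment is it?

place of articulation  voiceless  voiced  
dental            θ         —       
palatal           ç         ʝ       
glottal           h         ɦ       
The dental row has no voiced member, so the gap is the voiced dental fricative /ð/.

/ð/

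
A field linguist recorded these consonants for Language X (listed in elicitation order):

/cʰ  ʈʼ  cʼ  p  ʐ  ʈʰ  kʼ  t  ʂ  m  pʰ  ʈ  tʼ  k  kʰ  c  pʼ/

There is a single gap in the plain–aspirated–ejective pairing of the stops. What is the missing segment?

Plain: /p/ (bilabial), /t/ (alveolar), /ʈ/ (retroflex), /c/ (palatal), /k/ (velar).
Aspirated: /pʰ/ (bilabial), /ʈʰ/ (retroflex), /cʰ/ (palatal), /kʰ/ (velar).
Ejective: /pʼ/ (bilabial), /tʼ/ (alveolar), /ʈʼ/ (retroflex), /cʼ/ (palatal), /kʼ/ (velar).
The alveolar row has no aspirated member, so the gap is the aspirated alveolar stop /tʰ/.

/tʰ/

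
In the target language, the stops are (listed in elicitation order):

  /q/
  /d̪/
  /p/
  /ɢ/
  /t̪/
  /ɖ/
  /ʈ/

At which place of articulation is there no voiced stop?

bilabial

bilabial: voiceless /p/, voiced —.
dental: voiceless /t̪/, voiced /d̪/.
retroflex: voiceless /ʈ/, voiced /ɖ/.
uvular: voiceless /q/, voiced /ɢ/.
Every place of articulation has a voiced member except bilabial, where /b/ would be expected.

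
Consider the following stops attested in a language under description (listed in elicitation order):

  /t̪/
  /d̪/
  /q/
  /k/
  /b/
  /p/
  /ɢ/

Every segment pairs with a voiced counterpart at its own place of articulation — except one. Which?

/k/

Bilabial: /p/ ~ /b/
Dental: /t̪/ ~ /d̪/
Uvular: /q/ ~ /ɢ/
Velar: only /k/ (voiceless); no voiced partner.
So /k/ is the unpaired segment.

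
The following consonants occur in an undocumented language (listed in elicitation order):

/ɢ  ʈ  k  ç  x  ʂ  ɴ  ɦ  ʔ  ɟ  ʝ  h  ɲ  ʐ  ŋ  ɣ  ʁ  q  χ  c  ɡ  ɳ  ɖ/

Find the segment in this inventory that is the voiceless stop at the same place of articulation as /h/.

/ʔ/

/h/ is a voiceless glottal fricative.
The voiceless stop at the same place is a voiceless glottal stop — in this inventory, /ʔ/.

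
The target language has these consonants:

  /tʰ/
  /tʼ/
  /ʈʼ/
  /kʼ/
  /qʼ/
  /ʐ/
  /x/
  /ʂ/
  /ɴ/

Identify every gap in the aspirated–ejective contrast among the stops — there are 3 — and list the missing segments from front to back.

/ʈʰ/, /kʰ/, /qʰ/

place of articulation  aspirated  ejective
alveolar          tʰ        tʼ      
retroflex         —         ʈʼ      
velar             —         kʼ      
uvular            —         qʼ      
Gaps, from front to back: retroflex lacks aspirated (/ʈʰ/); velar lacks aspirated (/kʰ/); uvular lacks aspirated (/qʰ/).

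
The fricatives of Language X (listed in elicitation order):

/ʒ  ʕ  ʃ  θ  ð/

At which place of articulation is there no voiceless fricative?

pharyngeal

dental: voiceless /θ/, voiced /ð/.
postalveolar: voiceless /ʃ/, voiced /ʒ/.
pharyngeal: voiceless —, voiced /ʕ/.
Every place of articulation has a voiceless member except pharyngeal, where /ħ/ would be expected.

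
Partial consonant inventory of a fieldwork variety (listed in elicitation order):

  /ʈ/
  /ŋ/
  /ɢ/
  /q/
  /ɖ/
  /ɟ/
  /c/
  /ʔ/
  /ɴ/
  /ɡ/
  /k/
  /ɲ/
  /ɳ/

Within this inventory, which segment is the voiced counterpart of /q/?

/q/ is a voiceless uvular stop.
The voiced counterpart is a voiced uvular stop — in this inventory, /ɢ/.

/ɢ/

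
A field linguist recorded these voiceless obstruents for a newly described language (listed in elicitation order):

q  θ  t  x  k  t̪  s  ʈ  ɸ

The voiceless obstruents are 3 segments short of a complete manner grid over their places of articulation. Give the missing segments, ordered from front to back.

/p/, /ʂ/, /χ/

Stop: /t̪/ (dental), /t/ (alveolar), /ʈ/ (retroflex), /k/ (velar), /q/ (uvular).
Fricative: /ɸ/ (bilabial), /θ/ (dental), /s/ (alveolar), /x/ (velar).
Gaps, from front to back: bilabial lacks stop (/p/); retroflex lacks fricative (/ʂ/); uvular lacks fricative (/χ/).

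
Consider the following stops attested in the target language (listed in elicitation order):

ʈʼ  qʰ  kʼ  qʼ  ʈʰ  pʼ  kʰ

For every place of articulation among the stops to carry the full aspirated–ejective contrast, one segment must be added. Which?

bilabial: aspirated —, ejective /pʼ/.
retroflex: aspirated /ʈʰ/, ejective /ʈʼ/.
velar: aspirated /kʰ/, ejective /kʼ/.
uvular: aspirated /qʰ/, ejective /qʼ/.
The bilabial row has no aspirated member, so the gap is the aspirated bilabial stop /pʰ/.

/pʰ/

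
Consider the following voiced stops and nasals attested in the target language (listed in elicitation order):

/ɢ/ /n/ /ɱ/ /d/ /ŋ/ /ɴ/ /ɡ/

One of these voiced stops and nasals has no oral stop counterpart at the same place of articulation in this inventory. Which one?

/ɱ/

Alveolar: /d/ ~ /n/
Velar: /ɡ/ ~ /ŋ/
Uvular: /ɢ/ ~ /ɴ/
Labiodental: only /ɱ/ (nasal); no oral stop partner.
So /ɱ/ is the unpaired segment.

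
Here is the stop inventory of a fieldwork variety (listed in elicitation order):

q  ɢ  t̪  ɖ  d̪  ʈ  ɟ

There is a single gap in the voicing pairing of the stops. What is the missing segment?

/c/

place of articulation  voiceless  voiced  
dental            t̪        d̪      
retroflex         ʈ         ɖ       
palatal           —         ɟ       
uvular            q         ɢ       
The palatal row has no voiceless member, so the gap is the voiceless palatal stop /c/.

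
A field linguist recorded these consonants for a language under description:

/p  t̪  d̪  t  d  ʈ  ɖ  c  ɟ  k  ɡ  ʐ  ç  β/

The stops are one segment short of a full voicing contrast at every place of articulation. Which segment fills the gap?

/b/

Voiceless: /p/ (bilabial), /t̪/ (dental), /t/ (alveolar), /ʈ/ (retroflex), /c/ (palatal), /k/ (velar).
Voiced: /d̪/ (dental), /d/ (alveolar), /ɖ/ (retroflex), /ɟ/ (palatal), /ɡ/ (velar).
The bilabial row has no voiced member, so the gap is the voiced bilabial stop /b/.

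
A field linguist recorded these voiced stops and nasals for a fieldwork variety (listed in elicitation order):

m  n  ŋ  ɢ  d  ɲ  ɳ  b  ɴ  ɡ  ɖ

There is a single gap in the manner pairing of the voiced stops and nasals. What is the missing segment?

/ɟ/

Oral stop: /b/ (bilabial), /d/ (alveolar), /ɖ/ (retroflex), /ɡ/ (velar), /ɢ/ (uvular).
Nasal: /m/ (bilabial), /n/ (alveolar), /ɳ/ (retroflex), /ɲ/ (palatal), /ŋ/ (velar), /ɴ/ (uvular).
The palatal row has no oral stop member, so the gap is the palatal oral stop /ɟ/.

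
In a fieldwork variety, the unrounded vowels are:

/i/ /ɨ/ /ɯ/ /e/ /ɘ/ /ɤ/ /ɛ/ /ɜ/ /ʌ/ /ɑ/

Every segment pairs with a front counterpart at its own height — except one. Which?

High: /i/ ~ /ɨ/ ~ /ɯ/
High-mid: /e/ ~ /ɘ/ ~ /ɤ/
Low-mid: /ɛ/ ~ /ɜ/ ~ /ʌ/
Low: only /ɑ/ (back); no front partner.
So /ɑ/ is the unpaired segment.

/ɑ/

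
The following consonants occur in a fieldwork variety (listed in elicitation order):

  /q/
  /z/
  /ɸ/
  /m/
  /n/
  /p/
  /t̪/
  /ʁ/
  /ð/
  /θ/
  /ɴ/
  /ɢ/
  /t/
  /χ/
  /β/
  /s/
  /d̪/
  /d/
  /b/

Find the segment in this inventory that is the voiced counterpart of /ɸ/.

/ɸ/ is a voiceless bilabial fricative.
The voiced counterpart is a voiced bilabial fricative — in this inventory, /β/.

/β/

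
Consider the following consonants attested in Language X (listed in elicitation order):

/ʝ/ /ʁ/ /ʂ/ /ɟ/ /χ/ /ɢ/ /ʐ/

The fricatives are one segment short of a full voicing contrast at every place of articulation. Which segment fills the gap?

/ç/

place of articulation  voiceless  voiced  
retroflex         ʂ         ʐ       
palatal           —         ʝ       
uvular            χ         ʁ       
The palatal row has no voiceless member, so the gap is the voiceless palatal fricative /ç/.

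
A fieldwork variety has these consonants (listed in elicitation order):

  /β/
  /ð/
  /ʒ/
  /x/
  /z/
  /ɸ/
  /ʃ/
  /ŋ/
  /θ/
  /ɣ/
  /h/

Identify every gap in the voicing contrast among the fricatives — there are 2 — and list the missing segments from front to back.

place of articulation  voiceless  voiced  
bilabial          ɸ         β       
dental            θ         ð       
alveolar          —         z       
postalveolar      ʃ         ʒ       
velar             x         ɣ       
glottal           h         —       
Gaps, from front to back: alveolar lacks voiceless (/s/); glottal lacks voiced (/ɦ/).

/s/, /ɦ/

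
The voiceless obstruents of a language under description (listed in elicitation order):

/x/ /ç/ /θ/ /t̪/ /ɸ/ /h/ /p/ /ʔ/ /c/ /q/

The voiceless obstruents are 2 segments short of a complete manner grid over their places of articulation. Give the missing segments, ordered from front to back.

/k/, /χ/

Stop: /p/ (bilabial), /t̪/ (dental), /c/ (palatal), /q/ (uvular), /ʔ/ (glottal).
Fricative: /ɸ/ (bilabial), /θ/ (dental), /ç/ (palatal), /x/ (velar), /h/ (glottal).
Gaps, from front to back: velar lacks stop (/k/); uvular lacks fricative (/χ/).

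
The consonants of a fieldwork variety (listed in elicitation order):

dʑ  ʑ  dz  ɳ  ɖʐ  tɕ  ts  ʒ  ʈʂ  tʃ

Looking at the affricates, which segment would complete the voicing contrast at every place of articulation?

Voiceless: /ts/ (alveolar), /tʃ/ (postalveolar), /ʈʂ/ (retroflex), /tɕ/ (alveolo-palatal).
Voiced: /dz/ (alveolar), /ɖʐ/ (retroflex), /dʑ/ (alveolo-palatal).
The postalveolar row has no voiced member, so the gap is the voiced postalveolar affricate /dʒ/.

/dʒ/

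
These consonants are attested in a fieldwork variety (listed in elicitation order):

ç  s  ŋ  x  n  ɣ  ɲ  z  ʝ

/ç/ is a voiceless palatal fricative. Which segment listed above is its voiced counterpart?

/ʝ/

The voiced counterpart is a voiced palatal fricative — in this inventory, /ʝ/.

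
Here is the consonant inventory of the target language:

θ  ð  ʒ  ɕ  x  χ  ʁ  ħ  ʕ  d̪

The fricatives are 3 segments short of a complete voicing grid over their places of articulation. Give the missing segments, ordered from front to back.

dental: voiceless /θ/, voiced /ð/.
postalveolar: voiceless —, voiced /ʒ/.
alveolo-palatal: voiceless /ɕ/, voiced —.
velar: voiceless /x/, voiced —.
uvular: voiceless /χ/, voiced /ʁ/.
pharyngeal: voiceless /ħ/, voiced /ʕ/.
Gaps, from front to back: postalveolar lacks voiceless (/ʃ/); alveolo-palatal lacks voiced (/ʑ/); velar lacks voiced (/ɣ/).

/ʃ/, /ʑ/, /ɣ/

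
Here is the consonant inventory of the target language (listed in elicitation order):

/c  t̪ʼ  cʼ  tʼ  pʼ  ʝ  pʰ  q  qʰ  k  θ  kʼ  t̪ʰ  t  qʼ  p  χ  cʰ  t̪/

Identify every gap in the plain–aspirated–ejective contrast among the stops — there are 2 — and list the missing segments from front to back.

Plain: /p/ (bilabial), /t̪/ (dental), /t/ (alveolar), /c/ (palatal), /k/ (velar), /q/ (uvular).
Aspirated: /pʰ/ (bilabial), /t̪ʰ/ (dental), /cʰ/ (palatal), /qʰ/ (uvular).
Ejective: /pʼ/ (bilabial), /t̪ʼ/ (dental), /tʼ/ (alveolar), /cʼ/ (palatal), /kʼ/ (velar), /qʼ/ (uvular).
Gaps, from front to back: alveolar lacks aspirated (/tʰ/); velar lacks aspirated (/kʰ/).

/tʰ/, /kʰ/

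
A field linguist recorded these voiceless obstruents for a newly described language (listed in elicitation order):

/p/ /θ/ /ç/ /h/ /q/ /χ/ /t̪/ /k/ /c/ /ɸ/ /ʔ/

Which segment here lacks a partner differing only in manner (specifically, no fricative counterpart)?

/k/

Bilabial: /p/ ~ /ɸ/
Dental: /t̪/ ~ /θ/
Palatal: /c/ ~ /ç/
Uvular: /q/ ~ /χ/
Glottal: /ʔ/ ~ /h/
Velar: only /k/ (stop); no fricative partner.
So /k/ is the unpaired segment.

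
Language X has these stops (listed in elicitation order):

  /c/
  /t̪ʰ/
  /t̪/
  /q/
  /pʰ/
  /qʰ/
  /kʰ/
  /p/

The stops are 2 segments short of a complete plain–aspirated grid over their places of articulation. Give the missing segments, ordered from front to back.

/cʰ/, /k/

place of articulation  plain     aspirated
bilabial          p         pʰ      
dental            t̪        t̪ʰ     
palatal           c         —       
velar             —         kʰ      
uvular            q         qʰ      
Gaps, from front to back: palatal lacks aspirated (/cʰ/); velar lacks plain (/k/).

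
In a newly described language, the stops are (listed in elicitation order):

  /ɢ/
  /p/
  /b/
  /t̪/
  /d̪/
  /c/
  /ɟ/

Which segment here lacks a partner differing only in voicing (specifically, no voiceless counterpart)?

Bilabial: /p/ ~ /b/
Dental: /t̪/ ~ /d̪/
Palatal: /c/ ~ /ɟ/
Uvular: only /ɢ/ (voiced); no voiceless partner.
So /ɢ/ is the unpaired segment.

/ɢ/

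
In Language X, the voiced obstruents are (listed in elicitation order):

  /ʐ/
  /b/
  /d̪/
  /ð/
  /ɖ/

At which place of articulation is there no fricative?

bilabial

bilabial: stop /b/, fricative —.
dental: stop /d̪/, fricative /ð/.
retroflex: stop /ɖ/, fricative /ʐ/.
Every place of articulation has a fricative member except bilabial, where /β/ would be expected.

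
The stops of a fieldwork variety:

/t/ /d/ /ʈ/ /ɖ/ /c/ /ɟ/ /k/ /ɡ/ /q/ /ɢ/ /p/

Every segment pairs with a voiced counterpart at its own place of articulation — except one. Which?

Alveolar: /t/ ~ /d/
Retroflex: /ʈ/ ~ /ɖ/
Palatal: /c/ ~ /ɟ/
Velar: /k/ ~ /ɡ/
Uvular: /q/ ~ /ɢ/
Bilabial: only /p/ (voiceless); no voiced partner.
So /p/ is the unpaired segment.

/p/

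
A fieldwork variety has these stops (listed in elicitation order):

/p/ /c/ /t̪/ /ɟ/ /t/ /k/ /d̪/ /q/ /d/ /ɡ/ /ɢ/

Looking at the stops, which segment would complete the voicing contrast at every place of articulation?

place of articulation  voiceless  voiced  
bilabial          p         —       
dental            t̪        d̪      
alveolar          t         d       
palatal           c         ɟ       
velar             k         ɡ       
uvular            q         ɢ       
The bilabial row has no voiced member, so the gap is the voiced bilabial stop /b/.

/b/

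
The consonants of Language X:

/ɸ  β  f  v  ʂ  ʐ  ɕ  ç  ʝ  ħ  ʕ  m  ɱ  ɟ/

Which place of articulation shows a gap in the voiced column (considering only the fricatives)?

bilabial: voiceless /ɸ/, voiced /β/.
labiodental: voiceless /f/, voiced /v/.
retroflex: voiceless /ʂ/, voiced /ʐ/.
alveolo-palatal: voiceless /ɕ/, voiced —.
palatal: voiceless /ç/, voiced /ʝ/.
pharyngeal: voiceless /ħ/, voiced /ʕ/.
Every place of articulation has a voiced member except alveolo-palatal, where /ʑ/ would be expected.

alveolo-palatal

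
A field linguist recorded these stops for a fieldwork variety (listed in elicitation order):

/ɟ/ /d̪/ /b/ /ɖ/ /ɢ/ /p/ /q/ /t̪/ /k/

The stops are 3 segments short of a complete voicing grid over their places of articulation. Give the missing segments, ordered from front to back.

/ʈ/, /c/, /ɡ/

Voiceless: /p/ (bilabial), /t̪/ (dental), /k/ (velar), /q/ (uvular).
Voiced: /b/ (bilabial), /d̪/ (dental), /ɖ/ (retroflex), /ɟ/ (palatal), /ɢ/ (uvular).
Gaps, from front to back: retroflex lacks voiceless (/ʈ/); palatal lacks voiceless (/c/); velar lacks voiced (/ɡ/).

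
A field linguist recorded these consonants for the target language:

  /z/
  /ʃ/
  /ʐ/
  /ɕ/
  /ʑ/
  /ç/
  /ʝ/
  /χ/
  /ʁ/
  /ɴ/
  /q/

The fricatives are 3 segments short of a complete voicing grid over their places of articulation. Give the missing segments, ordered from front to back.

alveolar: voiceless —, voiced /z/.
postalveolar: voiceless /ʃ/, voiced —.
retroflex: voiceless —, voiced /ʐ/.
alveolo-palatal: voiceless /ɕ/, voiced /ʑ/.
palatal: voiceless /ç/, voiced /ʝ/.
uvular: voiceless /χ/, voiced /ʁ/.
Gaps, from front to back: alveolar lacks voiceless (/s/); postalveolar lacks voiced (/ʒ/); retroflex lacks voiceless (/ʂ/).

/s/, /ʒ/, /ʂ/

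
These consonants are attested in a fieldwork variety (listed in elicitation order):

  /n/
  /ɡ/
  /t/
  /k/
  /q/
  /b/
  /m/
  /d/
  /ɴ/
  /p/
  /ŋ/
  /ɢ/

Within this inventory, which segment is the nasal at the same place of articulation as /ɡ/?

/ɡ/ is a voiced velar stop.
The nasal at the same place is a velar nasal — in this inventory, /ŋ/.

/ŋ/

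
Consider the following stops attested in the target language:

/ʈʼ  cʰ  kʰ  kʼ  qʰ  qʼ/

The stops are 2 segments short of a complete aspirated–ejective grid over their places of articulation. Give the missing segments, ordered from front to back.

/ʈʰ/, /cʼ/

Aspirated: /cʰ/ (palatal), /kʰ/ (velar), /qʰ/ (uvular).
Ejective: /ʈʼ/ (retroflex), /kʼ/ (velar), /qʼ/ (uvular).
Gaps, from front to back: retroflex lacks aspirated (/ʈʰ/); palatal lacks ejective (/cʼ/).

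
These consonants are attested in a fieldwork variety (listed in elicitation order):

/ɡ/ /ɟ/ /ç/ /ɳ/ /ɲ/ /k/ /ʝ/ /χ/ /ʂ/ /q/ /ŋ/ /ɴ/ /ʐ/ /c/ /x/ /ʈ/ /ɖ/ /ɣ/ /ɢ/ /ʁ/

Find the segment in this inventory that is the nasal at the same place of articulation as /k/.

/k/ is a voiceless velar stop.
The nasal at the same place is a velar nasal — in this inventory, /ŋ/.

/ŋ/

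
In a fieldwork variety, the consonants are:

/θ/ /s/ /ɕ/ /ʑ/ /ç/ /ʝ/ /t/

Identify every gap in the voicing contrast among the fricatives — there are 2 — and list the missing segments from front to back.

/ð/, /z/

place of articulation  voiceless  voiced  
dental            θ         —       
alveolar          s         —       
alveolo-palatal   ɕ         ʑ       
palatal           ç         ʝ       
Gaps, from front to back: dental lacks voiced (/ð/); alveolar lacks voiced (/z/).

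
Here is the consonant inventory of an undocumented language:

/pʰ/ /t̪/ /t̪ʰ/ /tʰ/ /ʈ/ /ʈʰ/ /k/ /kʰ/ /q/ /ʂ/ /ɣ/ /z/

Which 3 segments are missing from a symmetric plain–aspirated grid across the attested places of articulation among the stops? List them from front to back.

bilabial: plain —, aspirated /pʰ/.
dental: plain /t̪/, aspirated /t̪ʰ/.
alveolar: plain —, aspirated /tʰ/.
retroflex: plain /ʈ/, aspirated /ʈʰ/.
velar: plain /k/, aspirated /kʰ/.
uvular: plain /q/, aspirated —.
Gaps, from front to back: bilabial lacks plain (/p/); alveolar lacks plain (/t/); uvular lacks aspirated (/qʰ/).

/p/, /t/, /qʰ/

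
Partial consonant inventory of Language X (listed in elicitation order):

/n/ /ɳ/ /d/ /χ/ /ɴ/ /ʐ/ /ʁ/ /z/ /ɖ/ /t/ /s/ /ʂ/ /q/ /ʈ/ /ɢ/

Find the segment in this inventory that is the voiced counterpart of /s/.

/z/

/s/ is a voiceless alveolar fricative.
The voiced counterpart is a voiced alveolar fricative — in this inventory, /z/.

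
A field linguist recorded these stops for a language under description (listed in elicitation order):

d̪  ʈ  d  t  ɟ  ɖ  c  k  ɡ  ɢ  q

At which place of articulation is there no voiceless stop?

dental

place of articulation  voiceless  voiced  
dental            —         d̪      
alveolar          t         d       
retroflex         ʈ         ɖ       
palatal           c         ɟ       
velar             k         ɡ       
uvular            q         ɢ       
Every place of articulation has a voiceless member except dental, where /t̪/ would be expected.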